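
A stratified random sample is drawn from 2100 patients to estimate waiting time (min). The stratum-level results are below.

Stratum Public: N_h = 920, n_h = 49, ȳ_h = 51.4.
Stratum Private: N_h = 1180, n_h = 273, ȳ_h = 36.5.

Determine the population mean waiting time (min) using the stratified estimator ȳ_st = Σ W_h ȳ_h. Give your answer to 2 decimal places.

N = Σ N_h = 2100. Stratum weights W_h = N_h/N.
ȳ_st = (920·51.4 + 1180·36.5) / 2100 = 43.0276

ȳ_st ≈ 43.03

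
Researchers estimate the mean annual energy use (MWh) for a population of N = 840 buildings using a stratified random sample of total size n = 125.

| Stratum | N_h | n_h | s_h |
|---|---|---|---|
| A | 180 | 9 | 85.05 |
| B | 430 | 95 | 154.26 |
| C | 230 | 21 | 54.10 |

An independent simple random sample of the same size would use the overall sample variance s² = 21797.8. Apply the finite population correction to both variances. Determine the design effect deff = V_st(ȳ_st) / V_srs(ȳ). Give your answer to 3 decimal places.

deff ≈ 0.645

V̂(ȳ_st) = Σ W_h² (1 − n_h/N_h) s_h²/n_h, with W_h = N_h/N and N = 840:
  stratum A: (180/840)²·(1 − 9/180)·85.05²/9 = 35.0603
  stratum B: (430/840)²·(1 − 95/430)·154.26²/95 = 51.1373
  stratum C: (230/840)²·(1 − 21/230)·54.10²/21 = 9.49491
V_st = 95.6925
V_srs = (1 − 125/840)·21797.8/125 = 148.433
deff = V_st / V_srs = 95.6925/148.433 = 0.6447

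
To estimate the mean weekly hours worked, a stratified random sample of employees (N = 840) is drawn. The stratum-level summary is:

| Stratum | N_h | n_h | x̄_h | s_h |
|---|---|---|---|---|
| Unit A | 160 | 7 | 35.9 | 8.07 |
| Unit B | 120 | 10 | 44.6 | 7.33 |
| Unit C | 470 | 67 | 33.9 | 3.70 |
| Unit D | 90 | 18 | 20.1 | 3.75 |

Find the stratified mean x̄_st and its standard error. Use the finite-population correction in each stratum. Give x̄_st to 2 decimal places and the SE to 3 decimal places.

x̄_st = Σ W_h x̄_h = (160·35.9 + 120·44.6 + 470·33.9 + 90·20.1)/840 = 34.33095
V̂(x̄_st) = Σ W_h² (1 − n_h/N_h) s_h²/n_h, with W_h = N_h/N and N = 840:
  stratum Unit A: (160/840)²·(1 − 7/160)·8.07²/7 = 0.322776
  stratum Unit B: (120/840)²·(1 − 10/120)·7.33²/10 = 0.100513
  stratum Unit C: (470/840)²·(1 − 67/470)·3.70²/67 = 0.0548495
  stratum Unit D: (90/840)²·(1 − 18/90)·3.75²/18 = 0.00717474
V̂(x̄_st) = 0.485314
SE(x̄_st) = √0.485314 = 0.696645

x̄_st ≈ 34.33, SE ≈ 0.697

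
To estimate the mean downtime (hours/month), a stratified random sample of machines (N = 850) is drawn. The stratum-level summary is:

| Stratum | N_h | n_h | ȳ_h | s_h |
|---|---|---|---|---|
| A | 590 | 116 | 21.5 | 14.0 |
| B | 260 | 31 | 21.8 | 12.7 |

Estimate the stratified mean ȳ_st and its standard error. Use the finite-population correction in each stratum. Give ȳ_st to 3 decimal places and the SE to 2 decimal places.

ȳ_st = Σ W_h ȳ_h = (590·21.5 + 260·21.8)/850 = 21.59176
V̂(ȳ_st) = Σ W_h² (1 − n_h/N_h) s_h²/n_h, with W_h = N_h/N and N = 850:
  stratum A: (590/850)²·(1 − 116/590)·14.0²/116 = 0.654019
  stratum B: (260/850)²·(1 − 31/260)·12.7²/31 = 0.428762
V̂(ȳ_st) = 1.08278
SE(ȳ_st) = √1.08278 = 1.04057

ȳ_st ≈ 21.592, SE ≈ 1.04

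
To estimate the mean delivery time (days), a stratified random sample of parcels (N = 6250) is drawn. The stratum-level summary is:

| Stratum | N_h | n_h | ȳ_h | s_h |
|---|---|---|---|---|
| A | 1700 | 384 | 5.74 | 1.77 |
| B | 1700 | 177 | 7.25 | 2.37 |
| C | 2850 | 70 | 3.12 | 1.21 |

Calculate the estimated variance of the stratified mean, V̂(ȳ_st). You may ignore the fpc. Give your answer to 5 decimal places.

V̂(ȳ_st) = Σ W_h² s_h²/n_h, with W_h = N_h/N and N = 6250:
  stratum A: (1700/6250)²·1.77²/384 = 0.000603605
  stratum B: (1700/6250)²·2.37²/177 = 0.0023478
  stratum C: (2850/6250)²·1.21²/70 = 0.00434913
V̂(ȳ_st) = 0.00730054

V̂(ȳ_st) ≈ 0.00730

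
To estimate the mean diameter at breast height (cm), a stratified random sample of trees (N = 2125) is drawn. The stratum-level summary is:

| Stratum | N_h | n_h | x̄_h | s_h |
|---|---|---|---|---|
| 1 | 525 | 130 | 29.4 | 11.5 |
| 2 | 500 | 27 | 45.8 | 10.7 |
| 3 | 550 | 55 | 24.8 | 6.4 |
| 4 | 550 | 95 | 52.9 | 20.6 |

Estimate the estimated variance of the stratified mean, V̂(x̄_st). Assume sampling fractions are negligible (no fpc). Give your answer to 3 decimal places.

V̂(x̄_st) = Σ W_h² s_h²/n_h, with W_h = N_h/N and N = 2125:
  stratum 1: (525/2125)²·11.5²/130 = 0.0620945
  stratum 2: (500/2125)²·10.7²/27 = 0.234761
  stratum 3: (550/2125)²·6.4²/55 = 0.049889
  stratum 4: (550/2125)²·20.6²/95 = 0.299239
V̂(x̄_st) = 0.645984

V̂(x̄_st) ≈ 0.646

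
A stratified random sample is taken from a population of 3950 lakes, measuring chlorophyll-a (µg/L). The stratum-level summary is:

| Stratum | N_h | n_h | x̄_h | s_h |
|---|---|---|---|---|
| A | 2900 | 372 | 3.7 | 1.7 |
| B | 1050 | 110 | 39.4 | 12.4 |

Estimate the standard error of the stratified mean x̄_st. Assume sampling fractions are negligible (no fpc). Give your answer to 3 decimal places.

SE(x̄_st) ≈ 0.321

V̂(x̄_st) = Σ W_h² s_h²/n_h, with W_h = N_h/N and N = 3950:
  stratum A: (2900/3950)²·1.7²/372 = 0.00418752
  stratum B: (1050/3950)²·12.4²/110 = 0.0987723
V̂(x̄_st) = 0.10296
SE(x̄_st) = √0.10296 = 0.320873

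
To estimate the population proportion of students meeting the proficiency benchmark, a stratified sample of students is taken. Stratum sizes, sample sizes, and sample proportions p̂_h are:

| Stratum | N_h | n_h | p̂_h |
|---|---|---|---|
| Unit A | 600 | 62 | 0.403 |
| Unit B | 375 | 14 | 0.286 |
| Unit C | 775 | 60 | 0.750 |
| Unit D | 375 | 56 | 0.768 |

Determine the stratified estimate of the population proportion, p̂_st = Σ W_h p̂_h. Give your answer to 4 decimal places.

p̂_st ≈ 0.5733

N = 2125; stratum weights W_h = N_h/N.
p̂_st = Σ W_h p̂_h = (600·0.403 + 375·0.286 + 775·0.750 + 375·0.768)/2125 = 0.57332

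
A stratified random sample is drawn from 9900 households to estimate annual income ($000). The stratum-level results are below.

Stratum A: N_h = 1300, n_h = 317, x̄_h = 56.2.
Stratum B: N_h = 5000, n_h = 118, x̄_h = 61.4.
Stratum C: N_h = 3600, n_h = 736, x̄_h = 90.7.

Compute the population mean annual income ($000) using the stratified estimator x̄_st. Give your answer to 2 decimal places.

x̄_st ≈ 71.37

N = Σ N_h = 9900. Stratum weights W_h = N_h/N.
x̄_st = (1300·56.2 + 5000·61.4 + 3600·90.7) / 9900 = 71.3717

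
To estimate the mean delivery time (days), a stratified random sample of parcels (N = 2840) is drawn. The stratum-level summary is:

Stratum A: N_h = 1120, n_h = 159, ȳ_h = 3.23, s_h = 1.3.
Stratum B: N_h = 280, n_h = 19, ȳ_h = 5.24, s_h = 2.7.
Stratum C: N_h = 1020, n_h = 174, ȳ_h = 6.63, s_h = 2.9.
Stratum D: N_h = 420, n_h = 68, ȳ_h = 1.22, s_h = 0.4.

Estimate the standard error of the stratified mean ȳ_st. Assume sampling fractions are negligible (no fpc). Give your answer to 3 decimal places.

SE(ȳ_st) ≈ 0.108

V̂(ȳ_st) = Σ W_h² s_h²/n_h, with W_h = N_h/N and N = 2840:
  stratum A: (1120/2840)²·1.3²/159 = 0.00165306
  stratum B: (280/2840)²·2.7²/19 = 0.00372952
  stratum C: (1020/2840)²·2.9²/174 = 0.00623463
  stratum D: (420/2840)²·0.4²/68 = 5.14604e-05
V̂(ȳ_st) = 0.0116687
SE(ȳ_st) = √0.0116687 = 0.108022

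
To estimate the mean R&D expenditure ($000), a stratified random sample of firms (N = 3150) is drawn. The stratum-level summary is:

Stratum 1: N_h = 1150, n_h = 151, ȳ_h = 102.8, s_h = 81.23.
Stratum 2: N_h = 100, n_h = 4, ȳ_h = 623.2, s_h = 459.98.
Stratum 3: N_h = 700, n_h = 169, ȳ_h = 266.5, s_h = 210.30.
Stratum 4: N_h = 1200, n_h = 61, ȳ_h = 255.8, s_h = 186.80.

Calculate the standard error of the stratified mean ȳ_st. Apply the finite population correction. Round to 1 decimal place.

SE(ȳ_st) ≈ 12.0

V̂(ȳ_st) = Σ W_h² (1 − n_h/N_h) s_h²/n_h, with W_h = N_h/N and N = 3150:
  stratum 1: (1150/3150)²·(1 − 151/1150)·81.23²/151 = 5.05939
  stratum 2: (100/3150)²·(1 − 4/100)·459.98²/4 = 51.1762
  stratum 3: (700/3150)²·(1 − 169/700)·210.30²/169 = 9.8031
  stratum 4: (1200/3150)²·(1 − 61/1200)·186.80²/61 = 78.7967
V̂(ȳ_st) = 144.835
SE(ȳ_st) = √144.835 = 12.0348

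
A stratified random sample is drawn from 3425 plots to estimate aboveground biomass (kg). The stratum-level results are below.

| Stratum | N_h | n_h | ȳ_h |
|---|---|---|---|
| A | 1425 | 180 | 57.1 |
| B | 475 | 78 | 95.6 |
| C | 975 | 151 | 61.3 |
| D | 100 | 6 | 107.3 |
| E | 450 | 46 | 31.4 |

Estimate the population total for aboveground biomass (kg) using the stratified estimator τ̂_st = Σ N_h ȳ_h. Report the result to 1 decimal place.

τ̂_st ≈ 211405.0

τ̂_st = Σ N_h ȳ_h = 1425·57.1 + 475·95.6 + 975·61.3 + 100·107.3 + 450·31.4 = 211405.0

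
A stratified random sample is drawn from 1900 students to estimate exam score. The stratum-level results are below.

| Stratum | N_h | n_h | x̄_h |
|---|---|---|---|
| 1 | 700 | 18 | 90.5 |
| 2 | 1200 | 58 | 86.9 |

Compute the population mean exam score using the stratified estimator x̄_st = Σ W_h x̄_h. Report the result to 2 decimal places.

x̄_st ≈ 88.23

N = Σ N_h = 1900. Stratum weights W_h = N_h/N.
x̄_st = (700·90.5 + 1200·86.9) / 1900 = 88.2263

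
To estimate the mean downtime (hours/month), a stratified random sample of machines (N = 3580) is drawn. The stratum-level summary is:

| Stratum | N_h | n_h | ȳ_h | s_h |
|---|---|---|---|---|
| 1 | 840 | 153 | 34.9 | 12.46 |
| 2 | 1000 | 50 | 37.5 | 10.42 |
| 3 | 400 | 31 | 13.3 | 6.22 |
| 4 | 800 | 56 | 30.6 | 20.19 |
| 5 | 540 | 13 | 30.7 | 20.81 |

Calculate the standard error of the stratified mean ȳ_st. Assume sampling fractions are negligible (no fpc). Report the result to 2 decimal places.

V̂(ȳ_st) = Σ W_h² s_h²/n_h, with W_h = N_h/N and N = 3580:
  stratum 1: (840/3580)²·12.46²/153 = 0.0558647
  stratum 2: (1000/3580)²·10.42²/50 = 0.169434
  stratum 3: (400/3580)²·6.22²/31 = 0.0155802
  stratum 4: (800/3580)²·20.19²/56 = 0.363495
  stratum 5: (540/3580)²·20.81²/13 = 0.757918
V̂(ȳ_st) = 1.36229
SE(ȳ_st) = √1.36229 = 1.16717

SE(ȳ_st) ≈ 1.17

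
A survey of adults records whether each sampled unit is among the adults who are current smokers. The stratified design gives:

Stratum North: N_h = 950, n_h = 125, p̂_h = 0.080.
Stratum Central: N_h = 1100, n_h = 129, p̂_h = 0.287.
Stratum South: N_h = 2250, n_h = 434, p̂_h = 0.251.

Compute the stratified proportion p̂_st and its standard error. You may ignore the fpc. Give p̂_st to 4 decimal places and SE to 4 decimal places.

p̂_st ≈ 0.2224, SE ≈ 0.0159

N = 4300; stratum weights W_h = N_h/N.
p̂_st = Σ W_h p̂_h = (950·0.080 + 1100·0.287 + 2250·0.251)/4300 = 0.22243
V̂(p̂_st) = Σ W_h² p̂_h(1−p̂_h)/(n_h−1):
  stratum North: (950/4300)²·0.080·0.920/124 = 2.89712e-05
  stratum Central: (1100/4300)²·0.287·0.713/128 = 0.000104619
  stratum South: (2250/4300)²·0.251·0.749/433 = 0.000118876
V̂(p̂_st) = 0.000252466; SE = √V̂ = 0.0158892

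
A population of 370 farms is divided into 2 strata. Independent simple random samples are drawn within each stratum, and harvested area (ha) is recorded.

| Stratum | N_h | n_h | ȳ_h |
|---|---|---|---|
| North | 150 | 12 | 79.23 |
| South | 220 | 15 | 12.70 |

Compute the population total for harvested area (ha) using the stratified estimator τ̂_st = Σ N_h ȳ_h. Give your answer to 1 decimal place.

τ̂_st = Σ N_h ȳ_h = 150·79.23 + 220·12.70 = 14678.5

τ̂_st ≈ 14678.5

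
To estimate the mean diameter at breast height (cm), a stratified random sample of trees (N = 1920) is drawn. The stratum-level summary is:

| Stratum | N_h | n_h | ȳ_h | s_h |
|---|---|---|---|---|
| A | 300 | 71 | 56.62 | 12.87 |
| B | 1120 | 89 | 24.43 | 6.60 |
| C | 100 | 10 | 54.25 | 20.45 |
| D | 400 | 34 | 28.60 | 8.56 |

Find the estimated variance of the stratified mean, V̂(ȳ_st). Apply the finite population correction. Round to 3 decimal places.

V̂(ȳ_st) ≈ 0.384

V̂(ȳ_st) = Σ W_h² (1 − n_h/N_h) s_h²/n_h, with W_h = N_h/N and N = 1920:
  stratum A: (300/1920)²·(1 − 71/300)·12.87²/71 = 0.0434763
  stratum B: (1120/1920)²·(1 − 89/1120)·6.60²/89 = 0.153311
  stratum C: (100/1920)²·(1 − 10/100)·20.45²/10 = 0.1021
  stratum D: (400/1920)²·(1 − 34/400)·8.56²/34 = 0.0855869
V̂(ȳ_st) = 0.384474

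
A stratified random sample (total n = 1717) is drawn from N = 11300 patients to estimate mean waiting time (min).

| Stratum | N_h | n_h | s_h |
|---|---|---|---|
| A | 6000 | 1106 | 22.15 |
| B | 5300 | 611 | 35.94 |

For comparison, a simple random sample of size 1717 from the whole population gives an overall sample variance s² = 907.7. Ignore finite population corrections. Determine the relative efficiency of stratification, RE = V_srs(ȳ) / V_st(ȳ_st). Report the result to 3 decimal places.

V̂(ȳ_st) = Σ W_h² s_h²/n_h, with W_h = N_h/N and N = 11300:
  stratum A: (6000/11300)²·22.15²/1106 = 0.125066
  stratum B: (5300/11300)²·35.94²/611 = 0.465061
V_st = 0.590126
V_srs = s²/n = 907.7/1717 = 0.528655
Relative efficiency = V_srs / V_st = 0.528655/0.590126 = 0.8958

RE ≈ 0.896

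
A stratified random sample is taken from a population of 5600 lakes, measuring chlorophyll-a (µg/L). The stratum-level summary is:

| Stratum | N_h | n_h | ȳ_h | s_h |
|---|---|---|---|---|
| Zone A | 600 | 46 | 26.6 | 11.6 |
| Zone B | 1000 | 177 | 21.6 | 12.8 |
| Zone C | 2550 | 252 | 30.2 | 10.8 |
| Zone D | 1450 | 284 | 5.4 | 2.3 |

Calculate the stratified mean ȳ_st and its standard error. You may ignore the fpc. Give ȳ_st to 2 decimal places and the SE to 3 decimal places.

ȳ_st = Σ W_h ȳ_h = (600·26.6 + 1000·21.6 + 2550·30.2 + 1450·5.4)/5600 = 21.85714
V̂(ȳ_st) = Σ W_h² s_h²/n_h, with W_h = N_h/N and N = 5600:
  stratum Zone A: (600/5600)²·11.6²/46 = 0.0335803
  stratum Zone B: (1000/5600)²·12.8²/177 = 0.0295169
  stratum Zone C: (2550/5600)²·10.8²/252 = 0.0959735
  stratum Zone D: (1450/5600)²·2.3²/284 = 0.00124881
V̂(ȳ_st) = 0.160319
SE(ȳ_st) = √0.160319 = 0.400399

ȳ_st ≈ 21.86, SE ≈ 0.400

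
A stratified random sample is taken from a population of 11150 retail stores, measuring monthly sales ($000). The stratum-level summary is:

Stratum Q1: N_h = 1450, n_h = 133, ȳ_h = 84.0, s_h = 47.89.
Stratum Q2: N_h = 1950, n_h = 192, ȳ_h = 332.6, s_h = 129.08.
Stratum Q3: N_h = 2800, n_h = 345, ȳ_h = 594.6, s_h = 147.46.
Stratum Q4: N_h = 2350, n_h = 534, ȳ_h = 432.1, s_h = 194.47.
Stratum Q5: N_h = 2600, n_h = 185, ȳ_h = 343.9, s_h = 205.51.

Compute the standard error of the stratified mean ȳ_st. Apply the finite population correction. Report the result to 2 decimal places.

V̂(ȳ_st) = Σ W_h² (1 − n_h/N_h) s_h²/n_h, with W_h = N_h/N and N = 11150:
  stratum Q1: (1450/11150)²·(1 − 133/1450)·47.89²/133 = 0.264876
  stratum Q2: (1950/11150)²·(1 − 192/1950)·129.08²/192 = 2.39288
  stratum Q3: (2800/11150)²·(1 − 345/2800)·147.46²/345 = 3.48489
  stratum Q4: (2350/11150)²·(1 − 534/2350)·194.47²/534 = 2.43107
  stratum Q5: (2600/11150)²·(1 − 185/2600)·205.51²/185 = 11.5301
V̂(ȳ_st) = 20.1039
SE(ȳ_st) = √20.1039 = 4.48373

SE(ȳ_st) ≈ 4.48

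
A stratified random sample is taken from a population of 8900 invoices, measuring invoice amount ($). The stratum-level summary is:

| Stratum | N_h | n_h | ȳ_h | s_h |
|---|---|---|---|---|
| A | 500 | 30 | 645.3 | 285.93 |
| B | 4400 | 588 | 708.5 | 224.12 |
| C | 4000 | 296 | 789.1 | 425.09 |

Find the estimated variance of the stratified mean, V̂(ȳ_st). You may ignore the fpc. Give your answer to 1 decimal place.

V̂(ȳ_st) ≈ 152.8

V̂(ȳ_st) = Σ W_h² s_h²/n_h, with W_h = N_h/N and N = 8900:
  stratum A: (500/8900)²·285.93²/30 = 8.60118
  stratum B: (4400/8900)²·224.12²/588 = 20.879
  stratum C: (4000/8900)²·425.09²/296 = 123.313
V̂(ȳ_st) = 152.793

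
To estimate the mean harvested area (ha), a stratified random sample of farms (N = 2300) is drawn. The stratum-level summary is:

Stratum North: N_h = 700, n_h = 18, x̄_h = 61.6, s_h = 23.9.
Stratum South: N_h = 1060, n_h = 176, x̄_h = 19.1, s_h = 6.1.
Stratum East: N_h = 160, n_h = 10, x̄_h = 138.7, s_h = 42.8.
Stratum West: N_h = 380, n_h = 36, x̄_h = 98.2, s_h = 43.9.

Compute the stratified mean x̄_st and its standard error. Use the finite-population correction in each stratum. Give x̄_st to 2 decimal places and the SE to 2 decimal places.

x̄_st ≈ 53.42, SE ≈ 2.25

x̄_st = Σ W_h x̄_h = (700·61.6 + 1060·19.1 + 160·138.7 + 380·98.2)/2300 = 53.42348
V̂(x̄_st) = Σ W_h² (1 − n_h/N_h) s_h²/n_h, with W_h = N_h/N and N = 2300:
  stratum North: (700/2300)²·(1 − 18/700)·23.9²/18 = 2.86385
  stratum South: (1060/2300)²·(1 − 176/1060)·6.1²/176 = 0.0374498
  stratum East: (160/2300)²·(1 − 10/160)·42.8²/10 = 0.831081
  stratum West: (380/2300)²·(1 − 36/380)·43.9²/36 = 1.32286
V̂(x̄_st) = 5.05524
SE(x̄_st) = √5.05524 = 2.24839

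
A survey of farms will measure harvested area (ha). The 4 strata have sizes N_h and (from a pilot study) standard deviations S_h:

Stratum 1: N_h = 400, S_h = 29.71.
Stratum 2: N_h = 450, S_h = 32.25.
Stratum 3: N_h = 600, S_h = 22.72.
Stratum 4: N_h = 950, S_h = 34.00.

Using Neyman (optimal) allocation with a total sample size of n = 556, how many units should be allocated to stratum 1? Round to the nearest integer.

91

Neyman allocation: n_h = n · N_h S_h / Σ N_i S_i, with n = 556.
  stratum 1: N_h·S_h = 400·29.71 = 11884.00
  stratum 2: N_h·S_h = 450·32.25 = 14512.50
  stratum 3: N_h·S_h = 600·22.72 = 13632.00
  stratum 4: N_h·S_h = 950·34.00 = 32300.00
Σ N_h S_h = 72328.50
n for stratum 1 = 556·11884.00/72328.50 = 91.354 → 91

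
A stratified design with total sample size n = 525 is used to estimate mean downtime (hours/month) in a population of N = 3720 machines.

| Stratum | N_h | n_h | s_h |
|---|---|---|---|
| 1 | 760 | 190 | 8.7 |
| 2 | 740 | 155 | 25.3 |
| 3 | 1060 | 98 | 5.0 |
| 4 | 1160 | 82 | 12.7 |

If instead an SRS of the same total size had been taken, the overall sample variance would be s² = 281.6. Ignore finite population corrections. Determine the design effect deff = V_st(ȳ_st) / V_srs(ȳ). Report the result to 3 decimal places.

deff ≈ 0.731

V̂(ȳ_st) = Σ W_h² s_h²/n_h, with W_h = N_h/N and N = 3720:
  stratum 1: (760/3720)²·8.7²/190 = 0.0166275
  stratum 2: (740/3720)²·25.3²/155 = 0.163413
  stratum 3: (1060/3720)²·5.0²/98 = 0.0207128
  stratum 4: (1160/3720)²·12.7²/82 = 0.19126
V_st = 0.392013
V_srs = s²/n = 281.6/525 = 0.536381
deff = V_st / V_srs = 0.392013/0.536381 = 0.7308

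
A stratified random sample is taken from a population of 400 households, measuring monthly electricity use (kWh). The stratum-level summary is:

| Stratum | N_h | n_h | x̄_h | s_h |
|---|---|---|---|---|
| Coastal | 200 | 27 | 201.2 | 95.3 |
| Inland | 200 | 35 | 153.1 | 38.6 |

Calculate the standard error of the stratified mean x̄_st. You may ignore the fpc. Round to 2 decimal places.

SE(x̄_st) ≈ 9.73

V̂(x̄_st) = Σ W_h² s_h²/n_h, with W_h = N_h/N and N = 400:
  stratum Coastal: (200/400)²·95.3²/27 = 84.0934
  stratum Inland: (200/400)²·38.6²/35 = 10.6426
V̂(x̄_st) = 94.736
SE(x̄_st) = √94.736 = 9.73324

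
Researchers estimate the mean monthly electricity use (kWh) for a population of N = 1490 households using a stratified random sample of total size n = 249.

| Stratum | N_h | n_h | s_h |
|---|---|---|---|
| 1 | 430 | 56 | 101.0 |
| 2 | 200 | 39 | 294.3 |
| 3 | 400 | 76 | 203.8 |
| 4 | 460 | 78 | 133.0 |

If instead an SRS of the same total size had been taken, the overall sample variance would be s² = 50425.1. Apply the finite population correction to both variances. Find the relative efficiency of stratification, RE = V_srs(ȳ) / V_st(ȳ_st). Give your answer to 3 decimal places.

V̂(ȳ_st) = Σ W_h² (1 − n_h/N_h) s_h²/n_h, with W_h = N_h/N and N = 1490:
  stratum 1: (430/1490)²·(1 − 56/430)·101.0²/56 = 13.1954
  stratum 2: (200/1490)²·(1 − 39/200)·294.3²/39 = 32.2106
  stratum 3: (400/1490)²·(1 − 76/400)·203.8²/76 = 31.9027
  stratum 4: (460/1490)²·(1 − 78/460)·133.0²/78 = 17.9497
V_st = 95.2584
V_srs = (1 − 249/1490)·50425.1/249 = 168.668
Relative efficiency = V_srs / V_st = 168.668/95.2584 = 1.7706

RE ≈ 1.771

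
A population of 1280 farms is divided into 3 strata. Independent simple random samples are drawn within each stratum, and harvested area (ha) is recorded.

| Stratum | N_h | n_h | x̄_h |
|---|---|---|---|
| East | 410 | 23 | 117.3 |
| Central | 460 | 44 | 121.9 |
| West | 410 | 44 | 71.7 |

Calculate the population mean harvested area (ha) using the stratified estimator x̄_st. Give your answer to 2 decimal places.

x̄_st ≈ 104.35

N = Σ N_h = 1280. Stratum weights W_h = N_h/N.
x̄_st = (410·117.3 + 460·121.9 + 410·71.7) / 1280 = 104.3469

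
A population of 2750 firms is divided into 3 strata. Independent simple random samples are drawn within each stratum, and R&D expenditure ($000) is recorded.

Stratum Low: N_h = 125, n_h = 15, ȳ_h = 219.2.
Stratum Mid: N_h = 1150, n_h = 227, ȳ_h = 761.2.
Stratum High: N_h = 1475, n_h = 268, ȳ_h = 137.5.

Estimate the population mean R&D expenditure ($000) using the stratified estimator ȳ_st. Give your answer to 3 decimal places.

N = Σ N_h = 2750. Stratum weights W_h = N_h/N.
ȳ_st = (125·219.2 + 1150·761.2 + 1475·137.5) / 2750 = 402.03364

ȳ_st ≈ 402.034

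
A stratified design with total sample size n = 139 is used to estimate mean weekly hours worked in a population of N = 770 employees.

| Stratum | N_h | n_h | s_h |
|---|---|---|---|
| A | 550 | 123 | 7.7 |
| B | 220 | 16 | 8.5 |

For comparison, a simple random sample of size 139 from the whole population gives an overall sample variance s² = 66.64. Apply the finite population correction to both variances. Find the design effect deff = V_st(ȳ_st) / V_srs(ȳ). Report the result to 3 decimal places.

deff ≈ 1.356

V̂(ȳ_st) = Σ W_h² (1 − n_h/N_h) s_h²/n_h, with W_h = N_h/N and N = 770:
  stratum A: (550/770)²·(1 − 123/550)·7.7²/123 = 0.190935
  stratum B: (220/770)²·(1 − 16/220)·8.5²/16 = 0.341814
V_st = 0.532749
V_srs = (1 − 139/770)·66.64/139 = 0.392879
deff = V_st / V_srs = 0.532749/0.392879 = 1.3560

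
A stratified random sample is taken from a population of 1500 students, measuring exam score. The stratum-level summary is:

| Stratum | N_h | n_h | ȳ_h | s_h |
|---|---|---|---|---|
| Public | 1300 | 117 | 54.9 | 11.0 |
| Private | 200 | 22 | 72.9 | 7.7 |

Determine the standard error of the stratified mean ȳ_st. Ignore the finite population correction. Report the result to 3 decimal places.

SE(ȳ_st) ≈ 0.908

V̂(ȳ_st) = Σ W_h² s_h²/n_h, with W_h = N_h/N and N = 1500:
  stratum Public: (1300/1500)²·11.0²/117 = 0.77679
  stratum Private: (200/1500)²·7.7²/22 = 0.0479111
V̂(ȳ_st) = 0.824701
SE(ȳ_st) = √0.824701 = 0.908131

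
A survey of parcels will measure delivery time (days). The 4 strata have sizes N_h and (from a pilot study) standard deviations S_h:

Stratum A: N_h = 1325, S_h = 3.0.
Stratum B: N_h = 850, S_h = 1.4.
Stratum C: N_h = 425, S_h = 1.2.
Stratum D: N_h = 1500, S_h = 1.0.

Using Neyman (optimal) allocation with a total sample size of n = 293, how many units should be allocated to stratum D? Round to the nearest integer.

61

Neyman allocation: n_h = n · N_h S_h / Σ N_i S_i, with n = 293.
  stratum A: N_h·S_h = 1325·3.0 = 3975.00
  stratum B: N_h·S_h = 850·1.4 = 1190.00
  stratum C: N_h·S_h = 425·1.2 = 510.00
  stratum D: N_h·S_h = 1500·1.0 = 1500.00
Σ N_h S_h = 7175.00
n for stratum D = 293·1500.00/7175.00 = 61.254 → 61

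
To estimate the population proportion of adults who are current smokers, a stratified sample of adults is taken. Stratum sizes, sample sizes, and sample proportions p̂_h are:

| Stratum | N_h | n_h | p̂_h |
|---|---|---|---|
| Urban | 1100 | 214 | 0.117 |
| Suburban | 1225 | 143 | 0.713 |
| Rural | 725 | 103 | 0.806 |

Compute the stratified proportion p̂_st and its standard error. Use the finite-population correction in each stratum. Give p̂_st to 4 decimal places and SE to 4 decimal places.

p̂_st ≈ 0.5202, SE ≈ 0.0182

N = 3050; stratum weights W_h = N_h/N.
p̂_st = Σ W_h p̂_h = (1100·0.117 + 1225·0.713 + 725·0.806)/3050 = 0.52016
V̂(p̂_st) = Σ W_h² (1 − n_h/N_h) p̂_h(1−p̂_h)/(n_h−1):
  stratum Urban: (1100/3050)²·(1 − 214/1100)·0.117·0.883/213 = 5.08152e-05
  stratum Suburban: (1225/3050)²·(1 − 143/1225)·0.713·0.287/142 = 0.000205327
  stratum Rural: (725/3050)²·(1 − 103/725)·0.806·0.194/102 = 7.43131e-05
V̂(p̂_st) = 0.000330456; SE = √V̂ = 0.0181784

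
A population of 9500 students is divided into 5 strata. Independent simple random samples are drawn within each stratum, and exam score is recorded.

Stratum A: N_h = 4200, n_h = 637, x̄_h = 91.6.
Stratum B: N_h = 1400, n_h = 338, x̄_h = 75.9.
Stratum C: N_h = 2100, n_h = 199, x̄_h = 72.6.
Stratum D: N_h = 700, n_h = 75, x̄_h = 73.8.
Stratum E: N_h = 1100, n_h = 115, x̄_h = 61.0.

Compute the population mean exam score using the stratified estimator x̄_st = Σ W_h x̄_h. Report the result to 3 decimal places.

N = Σ N_h = 9500. Stratum weights W_h = N_h/N.
x̄_st = (4200·91.6 + 1400·75.9 + 2100·72.6 + 700·73.8 + 1100·61.0) / 9500 = 80.23158

x̄_st ≈ 80.232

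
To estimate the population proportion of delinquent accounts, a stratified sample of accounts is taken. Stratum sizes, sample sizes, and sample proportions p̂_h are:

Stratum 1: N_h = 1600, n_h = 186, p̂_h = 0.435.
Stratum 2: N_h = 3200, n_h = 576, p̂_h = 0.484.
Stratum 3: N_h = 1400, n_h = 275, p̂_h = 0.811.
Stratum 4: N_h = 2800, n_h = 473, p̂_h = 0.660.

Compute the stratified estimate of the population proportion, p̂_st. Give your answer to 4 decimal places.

p̂_st ≈ 0.5809

N = 9000; stratum weights W_h = N_h/N.
p̂_st = Σ W_h p̂_h = (1600·0.435 + 3200·0.484 + 1400·0.811 + 2800·0.660)/9000 = 0.58091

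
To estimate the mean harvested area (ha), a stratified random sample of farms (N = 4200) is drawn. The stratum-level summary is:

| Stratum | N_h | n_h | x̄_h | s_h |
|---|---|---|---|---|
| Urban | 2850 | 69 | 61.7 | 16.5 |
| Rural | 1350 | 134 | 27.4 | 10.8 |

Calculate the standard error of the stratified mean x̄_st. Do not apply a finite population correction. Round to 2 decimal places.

SE(x̄_st) ≈ 1.38

V̂(x̄_st) = Σ W_h² s_h²/n_h, with W_h = N_h/N and N = 4200:
  stratum Urban: (2850/4200)²·16.5²/69 = 1.81681
  stratum Rural: (1350/4200)²·10.8²/134 = 0.0899315
V̂(x̄_st) = 1.90674
SE(x̄_st) = √1.90674 = 1.38085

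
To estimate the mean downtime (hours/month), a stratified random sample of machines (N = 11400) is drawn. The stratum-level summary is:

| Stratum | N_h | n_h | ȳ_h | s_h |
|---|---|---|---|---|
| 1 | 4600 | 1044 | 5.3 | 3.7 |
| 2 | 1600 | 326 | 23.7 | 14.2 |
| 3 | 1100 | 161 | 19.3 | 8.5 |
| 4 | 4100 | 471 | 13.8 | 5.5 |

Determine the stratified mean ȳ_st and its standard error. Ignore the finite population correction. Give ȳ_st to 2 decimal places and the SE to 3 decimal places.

ȳ_st ≈ 12.29, SE ≈ 0.164

ȳ_st = Σ W_h ȳ_h = (4600·5.3 + 1600·23.7 + 1100·19.3 + 4100·13.8)/11400 = 12.29035
V̂(ȳ_st) = Σ W_h² s_h²/n_h, with W_h = N_h/N and N = 11400:
  stratum 1: (4600/11400)²·3.7²/1044 = 0.00213505
  stratum 2: (1600/11400)²·14.2²/326 = 0.012184
  stratum 3: (1100/11400)²·8.5²/161 = 0.00417818
  stratum 4: (4100/11400)²·5.5²/471 = 0.00830735
V̂(ȳ_st) = 0.0268046
SE(ȳ_st) = √0.0268046 = 0.163721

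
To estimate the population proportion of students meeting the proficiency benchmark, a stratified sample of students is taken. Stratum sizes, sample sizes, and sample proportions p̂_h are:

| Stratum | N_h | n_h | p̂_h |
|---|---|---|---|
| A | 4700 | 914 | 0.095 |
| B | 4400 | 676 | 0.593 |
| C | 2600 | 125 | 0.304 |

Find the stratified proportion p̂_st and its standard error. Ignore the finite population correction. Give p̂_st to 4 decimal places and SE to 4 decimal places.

p̂_st ≈ 0.3287, SE ≈ 0.0122

N = 11700; stratum weights W_h = N_h/N.
p̂_st = Σ W_h p̂_h = (4700·0.095 + 4400·0.593 + 2600·0.304)/11700 = 0.32873
V̂(p̂_st) = Σ W_h² p̂_h(1−p̂_h)/(n_h−1):
  stratum A: (4700/11700)²·0.095·0.905/913 = 1.51959e-05
  stratum B: (4400/11700)²·0.593·0.407/675 = 5.05684e-05
  stratum C: (2600/11700)²·0.304·0.696/124 = 8.42628e-05
V̂(p̂_st) = 0.000150027; SE = √V̂ = 0.0122486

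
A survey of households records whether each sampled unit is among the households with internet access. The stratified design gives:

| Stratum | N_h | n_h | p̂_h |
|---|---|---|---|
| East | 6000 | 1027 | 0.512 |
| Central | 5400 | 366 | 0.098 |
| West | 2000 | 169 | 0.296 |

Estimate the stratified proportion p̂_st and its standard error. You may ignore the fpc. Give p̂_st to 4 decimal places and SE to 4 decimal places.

p̂_st ≈ 0.3129, SE ≈ 0.0108

N = 13400; stratum weights W_h = N_h/N.
p̂_st = Σ W_h p̂_h = (6000·0.512 + 5400·0.098 + 2000·0.296)/13400 = 0.31293
V̂(p̂_st) = Σ W_h² p̂_h(1−p̂_h)/(n_h−1):
  stratum East: (6000/13400)²·0.512·0.488/1026 = 4.88242e-05
  stratum Central: (5400/13400)²·0.098·0.902/365 = 3.93294e-05
  stratum West: (2000/13400)²·0.296·0.704/168 = 2.76316e-05
V̂(p̂_st) = 0.000115785; SE = √V̂ = 0.0107604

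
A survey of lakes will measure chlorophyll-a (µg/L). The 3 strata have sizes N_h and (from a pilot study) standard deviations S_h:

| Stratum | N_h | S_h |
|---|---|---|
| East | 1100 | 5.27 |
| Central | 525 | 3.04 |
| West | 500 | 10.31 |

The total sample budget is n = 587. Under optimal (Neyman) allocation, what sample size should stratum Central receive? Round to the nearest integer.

75

Neyman allocation: n_h = n · N_h S_h / Σ N_i S_i, with n = 587.
  stratum East: N_h·S_h = 1100·5.27 = 5797.00
  stratum Central: N_h·S_h = 525·3.04 = 1596.00
  stratum West: N_h·S_h = 500·10.31 = 5155.00
Σ N_h S_h = 12548.00
n for stratum Central = 587·1596.00/12548.00 = 74.661 → 75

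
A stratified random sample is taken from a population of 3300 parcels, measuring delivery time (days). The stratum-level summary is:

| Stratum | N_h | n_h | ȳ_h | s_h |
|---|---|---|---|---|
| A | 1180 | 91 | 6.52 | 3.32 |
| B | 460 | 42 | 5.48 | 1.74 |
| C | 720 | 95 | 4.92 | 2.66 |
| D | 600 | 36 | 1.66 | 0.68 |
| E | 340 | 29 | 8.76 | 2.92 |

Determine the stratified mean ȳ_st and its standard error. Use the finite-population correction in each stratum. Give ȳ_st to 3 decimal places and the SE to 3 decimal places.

ȳ_st = Σ W_h ȳ_h = (1180·6.52 + 460·5.48 + 720·4.92 + 600·1.66 + 340·8.76)/3300 = 5.37309
V̂(ȳ_st) = Σ W_h² (1 − n_h/N_h) s_h²/n_h, with W_h = N_h/N and N = 3300:
  stratum A: (1180/3300)²·(1 − 91/1180)·3.32²/91 = 0.0142928
  stratum B: (460/3300)²·(1 − 42/460)·1.74²/42 = 0.00127279
  stratum C: (720/3300)²·(1 − 95/720)·2.66²/95 = 0.00307769
  stratum D: (600/3300)²·(1 − 36/600)·0.68²/36 = 0.000399133
  stratum E: (340/3300)²·(1 − 29/340)·2.92²/29 = 0.00285482
V̂(ȳ_st) = 0.0218972
SE(ȳ_st) = √0.0218972 = 0.147977

ȳ_st ≈ 5.373, SE ≈ 0.148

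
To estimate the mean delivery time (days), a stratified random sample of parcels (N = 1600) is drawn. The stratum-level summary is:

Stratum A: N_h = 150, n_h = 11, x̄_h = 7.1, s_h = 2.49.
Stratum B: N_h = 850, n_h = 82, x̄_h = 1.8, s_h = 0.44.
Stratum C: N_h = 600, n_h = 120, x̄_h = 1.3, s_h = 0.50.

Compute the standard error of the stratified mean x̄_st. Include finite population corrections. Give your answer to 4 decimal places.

SE(x̄_st) ≈ 0.0737

V̂(x̄_st) = Σ W_h² (1 − n_h/N_h) s_h²/n_h, with W_h = N_h/N and N = 1600:
  stratum A: (150/1600)²·(1 − 11/150)·2.49²/11 = 0.00459063
  stratum B: (850/1600)²·(1 − 82/850)·0.44²/82 = 0.000602049
  stratum C: (600/1600)²·(1 − 120/600)·0.50²/120 = 0.000234375
V̂(x̄_st) = 0.00542705
SE(x̄_st) = √0.00542705 = 0.0736685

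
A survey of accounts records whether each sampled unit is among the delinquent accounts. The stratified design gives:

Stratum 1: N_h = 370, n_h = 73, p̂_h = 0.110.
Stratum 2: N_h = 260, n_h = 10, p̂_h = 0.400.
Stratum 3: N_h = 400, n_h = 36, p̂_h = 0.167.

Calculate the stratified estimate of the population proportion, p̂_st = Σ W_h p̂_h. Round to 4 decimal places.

N = 1030; stratum weights W_h = N_h/N.
p̂_st = Σ W_h p̂_h = (370·0.110 + 260·0.400 + 400·0.167)/1030 = 0.20534

p̂_st ≈ 0.2053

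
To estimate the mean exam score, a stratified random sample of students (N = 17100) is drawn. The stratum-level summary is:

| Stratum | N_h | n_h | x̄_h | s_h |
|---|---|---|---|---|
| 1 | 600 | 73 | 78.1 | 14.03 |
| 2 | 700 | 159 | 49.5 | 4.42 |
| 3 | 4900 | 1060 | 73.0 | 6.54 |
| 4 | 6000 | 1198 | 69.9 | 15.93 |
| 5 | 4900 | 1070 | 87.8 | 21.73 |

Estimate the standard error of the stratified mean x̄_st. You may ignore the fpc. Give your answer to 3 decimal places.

SE(x̄_st) ≈ 0.263

V̂(x̄_st) = Σ W_h² s_h²/n_h, with W_h = N_h/N and N = 17100:
  stratum 1: (600/17100)²·14.03²/73 = 0.00331973
  stratum 2: (700/17100)²·4.42²/159 = 0.000205898
  stratum 3: (4900/17100)²·6.54²/1060 = 0.00331321
  stratum 4: (6000/17100)²·15.93²/1198 = 0.0260786
  stratum 5: (4900/17100)²·21.73²/1070 = 0.0362356
V̂(x̄_st) = 0.0691531
SE(x̄_st) = √0.0691531 = 0.26297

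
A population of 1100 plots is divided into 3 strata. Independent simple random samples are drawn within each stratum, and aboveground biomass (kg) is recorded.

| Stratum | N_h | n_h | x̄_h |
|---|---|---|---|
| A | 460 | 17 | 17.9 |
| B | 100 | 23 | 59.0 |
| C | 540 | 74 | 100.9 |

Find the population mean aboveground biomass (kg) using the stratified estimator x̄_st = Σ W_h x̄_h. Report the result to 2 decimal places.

N = Σ N_h = 1100. Stratum weights W_h = N_h/N.
x̄_st = (460·17.9 + 100·59.0 + 540·100.9) / 1100 = 62.3818

x̄_st ≈ 62.38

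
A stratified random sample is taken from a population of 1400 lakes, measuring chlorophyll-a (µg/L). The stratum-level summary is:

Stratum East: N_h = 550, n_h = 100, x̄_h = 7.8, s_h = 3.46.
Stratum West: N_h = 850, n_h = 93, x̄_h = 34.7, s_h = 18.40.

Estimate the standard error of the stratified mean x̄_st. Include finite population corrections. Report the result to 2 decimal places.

SE(x̄_st) ≈ 1.10

V̂(x̄_st) = Σ W_h² (1 − n_h/N_h) s_h²/n_h, with W_h = N_h/N and N = 1400:
  stratum East: (550/1400)²·(1 − 100/550)·3.46²/100 = 0.0151172
  stratum West: (850/1400)²·(1 − 93/850)·18.40²/93 = 1.19512
V̂(x̄_st) = 1.21024
SE(x̄_st) = √1.21024 = 1.10011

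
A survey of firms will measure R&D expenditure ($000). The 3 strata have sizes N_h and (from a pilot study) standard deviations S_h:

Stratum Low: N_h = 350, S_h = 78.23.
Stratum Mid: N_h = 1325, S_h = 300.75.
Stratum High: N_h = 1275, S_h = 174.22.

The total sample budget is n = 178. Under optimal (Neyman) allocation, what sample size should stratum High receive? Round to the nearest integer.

61

Neyman allocation: n_h = n · N_h S_h / Σ N_i S_i, with n = 178.
  stratum Low: N_h·S_h = 350·78.23 = 27380.50
  stratum Mid: N_h·S_h = 1325·300.75 = 398493.75
  stratum High: N_h·S_h = 1275·174.22 = 222130.50
Σ N_h S_h = 648004.75
n for stratum High = 178·222130.50/648004.75 = 61.017 → 61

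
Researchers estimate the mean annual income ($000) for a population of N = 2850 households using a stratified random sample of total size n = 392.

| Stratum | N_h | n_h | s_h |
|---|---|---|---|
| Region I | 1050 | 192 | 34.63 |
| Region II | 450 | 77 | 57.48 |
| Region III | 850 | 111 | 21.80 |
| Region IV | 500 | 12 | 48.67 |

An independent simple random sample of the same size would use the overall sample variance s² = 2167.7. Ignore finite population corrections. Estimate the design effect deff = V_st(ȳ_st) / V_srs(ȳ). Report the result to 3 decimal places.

deff ≈ 1.514

V̂(ȳ_st) = Σ W_h² s_h²/n_h, with W_h = N_h/N and N = 2850:
  stratum Region I: (1050/2850)²·34.63²/192 = 0.847798
  stratum Region II: (450/2850)²·57.48²/77 = 1.06974
  stratum Region III: (850/2850)²·21.80²/111 = 0.380836
  stratum Region IV: (500/2850)²·48.67²/12 = 6.07564
V_st = 8.37401
V_srs = s²/n = 2167.7/392 = 5.52985
deff = V_st / V_srs = 8.37401/5.52985 = 1.5143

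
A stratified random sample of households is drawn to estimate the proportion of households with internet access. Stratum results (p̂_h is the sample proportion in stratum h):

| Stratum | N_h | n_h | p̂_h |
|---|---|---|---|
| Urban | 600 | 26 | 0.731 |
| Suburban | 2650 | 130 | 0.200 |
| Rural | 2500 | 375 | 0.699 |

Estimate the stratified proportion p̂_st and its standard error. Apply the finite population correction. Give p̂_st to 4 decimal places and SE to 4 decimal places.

N = 5750; stratum weights W_h = N_h/N.
p̂_st = Σ W_h p̂_h = (600·0.731 + 2650·0.200 + 2500·0.699)/5750 = 0.47237
V̂(p̂_st) = Σ W_h² (1 − n_h/N_h) p̂_h(1−p̂_h)/(n_h−1):
  stratum Urban: (600/5750)²·(1 − 26/600)·0.731·0.269/25 = 8.19327e-05
  stratum Suburban: (2650/5750)²·(1 − 130/2650)·0.200·0.800/129 = 0.000250519
  stratum Rural: (2500/5750)²·(1 − 375/2500)·0.699·0.301/374 = 9.03931e-05
V̂(p̂_st) = 0.000422845; SE = √V̂ = 0.0205632

p̂_st ≈ 0.4724, SE ≈ 0.0206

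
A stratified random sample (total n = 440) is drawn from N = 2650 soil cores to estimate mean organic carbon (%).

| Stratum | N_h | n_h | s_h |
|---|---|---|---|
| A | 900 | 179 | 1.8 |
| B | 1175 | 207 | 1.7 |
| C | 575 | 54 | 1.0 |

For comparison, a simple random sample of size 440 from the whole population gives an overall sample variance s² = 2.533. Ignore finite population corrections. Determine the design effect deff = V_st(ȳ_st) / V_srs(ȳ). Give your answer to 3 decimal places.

deff ≈ 0.991

V̂(ȳ_st) = Σ W_h² s_h²/n_h, with W_h = N_h/N and N = 2650:
  stratum A: (900/2650)²·1.8²/179 = 0.00208778
  stratum B: (1175/2650)²·1.7²/207 = 0.0027448
  stratum C: (575/2650)²·1.0²/54 = 0.000871867
V_st = 0.00570445
V_srs = s²/n = 2.533/440 = 0.00575682
deff = V_st / V_srs = 0.00570445/0.00575682 = 0.9909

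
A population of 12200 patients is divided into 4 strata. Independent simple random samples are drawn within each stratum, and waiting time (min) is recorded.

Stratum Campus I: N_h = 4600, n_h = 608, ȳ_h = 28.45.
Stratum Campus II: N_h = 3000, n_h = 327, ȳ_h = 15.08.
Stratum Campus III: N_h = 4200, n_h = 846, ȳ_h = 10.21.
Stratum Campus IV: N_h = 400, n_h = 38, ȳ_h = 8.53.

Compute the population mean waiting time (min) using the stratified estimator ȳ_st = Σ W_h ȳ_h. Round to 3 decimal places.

N = Σ N_h = 12200. Stratum weights W_h = N_h/N.
ȳ_st = (4600·28.45 + 3000·15.08 + 4200·10.21 + 400·8.53) / 12200 = 18.22984

ȳ_st ≈ 18.230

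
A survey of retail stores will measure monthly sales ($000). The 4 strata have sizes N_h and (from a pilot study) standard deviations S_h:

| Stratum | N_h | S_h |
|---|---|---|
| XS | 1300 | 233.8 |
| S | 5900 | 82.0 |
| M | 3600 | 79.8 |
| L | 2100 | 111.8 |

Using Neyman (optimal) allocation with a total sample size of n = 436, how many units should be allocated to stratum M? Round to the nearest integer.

96

Neyman allocation: n_h = n · N_h S_h / Σ N_i S_i, with n = 436.
  stratum XS: N_h·S_h = 1300·233.8 = 303940.00
  stratum S: N_h·S_h = 5900·82.0 = 483800.00
  stratum M: N_h·S_h = 3600·79.8 = 287280.00
  stratum L: N_h·S_h = 2100·111.8 = 234780.00
Σ N_h S_h = 1309800.00
n for stratum M = 436·287280.00/1309800.00 = 95.628 → 96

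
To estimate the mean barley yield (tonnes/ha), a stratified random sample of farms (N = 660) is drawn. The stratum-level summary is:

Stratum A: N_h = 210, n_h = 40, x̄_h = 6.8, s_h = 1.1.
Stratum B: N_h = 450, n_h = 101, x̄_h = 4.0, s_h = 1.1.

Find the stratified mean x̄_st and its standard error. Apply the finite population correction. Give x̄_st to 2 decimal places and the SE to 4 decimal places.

x̄_st ≈ 4.89, SE ≈ 0.0825

x̄_st = Σ W_h x̄_h = (210·6.8 + 450·4.0)/660 = 4.89091
V̂(x̄_st) = Σ W_h² (1 − n_h/N_h) s_h²/n_h, with W_h = N_h/N and N = 660:
  stratum A: (210/660)²·(1 − 40/210)·1.1²/40 = 0.00247917
  stratum B: (450/660)²·(1 − 101/450)·1.1²/101 = 0.00431931
V̂(x̄_st) = 0.00679847
SE(x̄_st) = √0.00679847 = 0.0824529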